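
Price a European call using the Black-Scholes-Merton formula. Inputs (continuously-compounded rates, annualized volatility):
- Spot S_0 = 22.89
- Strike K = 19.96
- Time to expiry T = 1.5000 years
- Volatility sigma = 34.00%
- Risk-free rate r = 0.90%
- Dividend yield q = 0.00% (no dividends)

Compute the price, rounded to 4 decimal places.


d1 = (ln(S/K) + (r - q + 0.5*sigma^2) * T) / (sigma * sqrt(T)) = 0.56955407
d2 = d1 - sigma * sqrt(T) = 0.15314081
exp(-rT) = 0.98659072; exp(-qT) = 1.00000000
C = S_0 * exp(-qT) * N(d1) - K * exp(-rT) * N(d2)
N(d1) = 0.71550990; N(d2) = 0.56085638
C = 22.8900 * 1.00000000 * 0.71550990 - 19.9600 * 0.98659072 * 0.56085638 = 5.3334

Answer: Price = 5.3334


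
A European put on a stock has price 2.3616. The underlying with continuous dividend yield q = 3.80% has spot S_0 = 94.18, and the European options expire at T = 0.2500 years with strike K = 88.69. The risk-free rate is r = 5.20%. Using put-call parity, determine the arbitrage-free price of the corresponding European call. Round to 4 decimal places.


Put-call parity: C - P = S_0 * exp(-qT) - K * exp(-rT).
S_0 * exp(-qT) = 94.1800 * 0.99054498 = 93.28952645
K * exp(-rT) = 88.6900 * 0.98708414 = 87.54449193
C = P + S*exp(-qT) - K*exp(-rT)
C = 2.3616 + 93.28952645 - 87.54449193 = 8.1066

Answer: Call price = 8.1066


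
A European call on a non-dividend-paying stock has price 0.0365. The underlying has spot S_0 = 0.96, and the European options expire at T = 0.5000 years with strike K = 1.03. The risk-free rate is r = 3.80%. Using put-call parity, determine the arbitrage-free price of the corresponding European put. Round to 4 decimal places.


Put-call parity: C - P = S_0 * exp(-qT) - K * exp(-rT).
S_0 * exp(-qT) = 0.9600 * 1.00000000 = 0.96000000
K * exp(-rT) = 1.0300 * 0.98117936 = 1.01061474
P = C - S*exp(-qT) + K*exp(-rT)
P = 0.0365 - 0.96000000 + 1.01061474 = 0.0871

Answer: Put price = 0.0871


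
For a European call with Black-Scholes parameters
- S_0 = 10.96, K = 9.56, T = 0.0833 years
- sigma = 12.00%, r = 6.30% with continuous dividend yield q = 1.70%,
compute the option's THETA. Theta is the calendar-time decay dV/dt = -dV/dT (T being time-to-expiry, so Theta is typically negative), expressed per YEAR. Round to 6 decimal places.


Answer: Theta = -0.413285

Derivation:
d1 = 4.0739088464; d2 = 4.0392747592
phi(d1) = 0.0000993059; exp(-qT) = 0.9985849022; exp(-rT) = 0.9947658462
Theta = -S*exp(-qT)*phi(d1)*sigma/(2*sqrt(T)) - r*K*exp(-rT)*N(d2) + q*S*exp(-qT)*N(d1)
N(d1) = 0.9999768847; N(d2) = 0.9999731916; sqrt(T) = 0.2886173938
Term 1 = -10.9600 * 0.9985849022 * 0.0000993059 * 0.1200 / (2 * 0.2886173938) = -0.0002259432
Term 2 = -0.0630 * 9.5600 * 0.9947658462 * 0.9999731916 = -0.5991115122
Term 3 = 0.0170 * 10.9600 * 0.9985849022 * 0.9999768847 = 0.1860520382
Theta = -0.0002259432 + (-0.5991115122) + (0.1860520382) = -0.413285


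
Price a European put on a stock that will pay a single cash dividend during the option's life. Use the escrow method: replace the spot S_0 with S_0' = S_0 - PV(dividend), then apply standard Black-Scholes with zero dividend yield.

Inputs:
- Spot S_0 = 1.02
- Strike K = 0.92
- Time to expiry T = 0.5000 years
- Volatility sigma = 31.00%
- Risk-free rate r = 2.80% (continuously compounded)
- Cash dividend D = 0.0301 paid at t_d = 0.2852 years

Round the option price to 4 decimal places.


Answer: Price = 0.0478

Derivation:
PV(D) = D * exp(-r * t_d) = 0.0301 * 0.99204620 = 0.02986059
S_0' = S_0 - PV(D) = 1.0200 - 0.02986059 = 0.99013941
d1 = (ln(S_0'/K) + (r + sigma^2/2)*T) / (sigma*sqrt(T)) = 0.50864737
d2 = d1 - sigma*sqrt(T) = 0.28944426
exp(-rT) = 0.98609754
N(-d1) = 0.30549971; N(-d2) = 0.38612071
P = K * exp(-rT) * N(-d2) - S_0' * N(-d1) = 0.9200 * 0.98609754 * 0.38612071 - 0.99013941 * 0.30549971 = 0.0478


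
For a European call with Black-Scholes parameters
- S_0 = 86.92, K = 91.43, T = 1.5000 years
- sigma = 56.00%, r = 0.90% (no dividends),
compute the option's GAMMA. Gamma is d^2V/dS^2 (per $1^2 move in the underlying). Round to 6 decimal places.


Answer: Gamma = 0.006419

Derivation:
d1 = 0.2888568116; d2 = -0.3970003164
phi(d1) = 0.3826411547; exp(-qT) = 1.0000000000; exp(-rT) = 0.9865907163
Gamma = exp(-qT) * phi(d1) / (S * sigma * sqrt(T)) = 1.0000000000 * 0.3826411547 / (86.9200 * 0.5600 * 1.2247448714) = 0.006419


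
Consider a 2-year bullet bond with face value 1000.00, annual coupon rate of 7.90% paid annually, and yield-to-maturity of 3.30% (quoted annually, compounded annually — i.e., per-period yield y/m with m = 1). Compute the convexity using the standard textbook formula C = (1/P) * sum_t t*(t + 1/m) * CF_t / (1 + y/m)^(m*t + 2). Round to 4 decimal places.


Answer: Convexity = 5.3592

Derivation:
Coupon per period c = face * coupon_rate / m = 79.000000
Periods per year m = 1; per-period yield y/m = 0.033000
Number of cashflows N = 2
Cashflows (t years, CF_t, discount factor 1/(1+y/m)^(m*t), PV):
  t = 1.0000: CF_t = 79.000000, DF = 0.968054, PV = 76.476283
  t = 2.0000: CF_t = 1079.000000, DF = 0.937129, PV = 1011.162143
Price P = sum_t PV_t = 1087.638426
Convexity numerator sum_t t*(t + 1/m) * CF_t / (1+y/m)^(m*t + 2):
  t = 1.0000: term = 143.336278
  t = 2.0000: term = 5685.535937
Convexity = (1/P) * sum = 5828.872215 / 1087.638426 = 5.359200


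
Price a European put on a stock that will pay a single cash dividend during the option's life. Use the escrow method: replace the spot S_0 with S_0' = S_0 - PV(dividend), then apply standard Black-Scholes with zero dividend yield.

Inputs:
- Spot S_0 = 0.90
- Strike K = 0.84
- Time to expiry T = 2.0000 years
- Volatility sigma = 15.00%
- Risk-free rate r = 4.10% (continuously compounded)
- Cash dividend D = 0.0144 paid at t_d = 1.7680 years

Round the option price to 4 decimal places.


PV(D) = D * exp(-r * t_d) = 0.0144 * 0.93007691 = 0.01339311
S_0' = S_0 - PV(D) = 0.9000 - 0.01339311 = 0.88660689
d1 = (ln(S_0'/K) + (r + sigma^2/2)*T) / (sigma*sqrt(T)) = 0.74717524
d2 = d1 - sigma*sqrt(T) = 0.53504321
exp(-rT) = 0.92127196
N(-d1) = 0.22747889; N(-d2) = 0.29630999
P = K * exp(-rT) * N(-d2) - S_0' * N(-d1) = 0.8400 * 0.92127196 * 0.29630999 - 0.88660689 * 0.22747889 = 0.0276

Answer: Price = 0.0276


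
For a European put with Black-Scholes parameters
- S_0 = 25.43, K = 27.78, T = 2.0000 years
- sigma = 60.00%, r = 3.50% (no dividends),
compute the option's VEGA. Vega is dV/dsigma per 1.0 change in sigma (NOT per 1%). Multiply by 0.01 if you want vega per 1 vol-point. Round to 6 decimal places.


d1 = 0.4025950667; d2 = -0.4459330707
phi(d1) = 0.3678868257; exp(-qT) = 1.0000000000; exp(-rT) = 0.9323938199
Vega = S * exp(-qT) * phi(d1) * sqrt(T) = 25.4300 * 1.0000000000 * 0.3678868257 * 1.4142135624 = 13.230480

Answer: Vega = 13.230480


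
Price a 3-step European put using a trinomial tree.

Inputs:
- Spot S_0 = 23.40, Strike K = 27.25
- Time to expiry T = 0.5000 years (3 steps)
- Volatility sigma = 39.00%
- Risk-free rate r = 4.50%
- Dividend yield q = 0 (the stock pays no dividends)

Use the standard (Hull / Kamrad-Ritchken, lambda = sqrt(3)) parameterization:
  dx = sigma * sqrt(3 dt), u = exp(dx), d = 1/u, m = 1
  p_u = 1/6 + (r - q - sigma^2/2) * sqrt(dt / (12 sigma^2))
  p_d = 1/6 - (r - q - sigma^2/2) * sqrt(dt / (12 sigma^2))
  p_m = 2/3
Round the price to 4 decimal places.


dt = T/N = 0.166667; dx = sigma*sqrt(3*dt) = 0.275772
u = exp(dx) = 1.317547; d = 1/u = 0.758986
p_u = 0.157284, p_m = 0.666667, p_d = 0.176049
Discount per step: exp(-r*dt) = 0.992528
Stock lattice S(k, j) with j the centered position index:
  k=0: S(0,+0) = 23.4000
  k=1: S(1,-1) = 17.7603; S(1,+0) = 23.4000; S(1,+1) = 30.8306
  k=2: S(2,-2) = 13.4798; S(2,-1) = 17.7603; S(2,+0) = 23.4000; S(2,+1) = 30.8306; S(2,+2) = 40.6208
  k=3: S(3,-3) = 10.2310; S(3,-2) = 13.4798; S(3,-1) = 17.7603; S(3,+0) = 23.4000; S(3,+1) = 30.8306; S(3,+2) = 40.6208; S(3,+3) = 53.5198
Terminal payoffs V(N, j) = max(K - S_T, 0):
  V(3,-3) = 17.019013; V(3,-2) = 13.770194; V(3,-1) = 9.489722; V(3,+0) = 3.850000; V(3,+1) = 0.000000; V(3,+2) = 0.000000; V(3,+3) = 0.000000
Backward induction: V(k, j) = exp(-r*dt) * [p_u * V(k+1, j+1) + p_m * V(k+1, j) + p_d * V(k+1, j-1)]
  V(2,-2) = exp(-r*dt) * [p_u*9.489722 + p_m*13.770194 + p_d*17.019013] = 13.566764
  V(2,-1) = exp(-r*dt) * [p_u*3.850000 + p_m*9.489722 + p_d*13.770194] = 9.286350
  V(2,+0) = exp(-r*dt) * [p_u*0.000000 + p_m*3.850000 + p_d*9.489722] = 4.205666
  V(2,+1) = exp(-r*dt) * [p_u*0.000000 + p_m*0.000000 + p_d*3.850000] = 0.672726
  V(2,+2) = exp(-r*dt) * [p_u*0.000000 + p_m*0.000000 + p_d*0.000000] = 0.000000
  V(1,-1) = exp(-r*dt) * [p_u*4.205666 + p_m*9.286350 + p_d*13.566764] = 9.171758
  V(1,+0) = exp(-r*dt) * [p_u*0.672726 + p_m*4.205666 + p_d*9.286350] = 4.510487
  V(1,+1) = exp(-r*dt) * [p_u*0.000000 + p_m*0.672726 + p_d*4.205666] = 1.180006
  V(0,+0) = exp(-r*dt) * [p_u*1.180006 + p_m*4.510487 + p_d*9.171758] = 4.771350

Answer: Price = V(0,0) = 4.7714


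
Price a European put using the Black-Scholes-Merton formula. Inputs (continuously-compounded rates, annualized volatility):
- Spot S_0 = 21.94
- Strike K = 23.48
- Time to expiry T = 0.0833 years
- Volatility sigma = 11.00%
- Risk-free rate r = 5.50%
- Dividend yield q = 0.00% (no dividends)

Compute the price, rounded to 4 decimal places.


Answer: Price = 1.4389

Derivation:
d1 = (ln(S/K) + (r - q + 0.5*sigma^2) * T) / (sigma * sqrt(T)) = -1.97657322
d2 = d1 - sigma * sqrt(T) = -2.00832113
exp(-rT) = 0.99542898; exp(-qT) = 1.00000000
P = K * exp(-rT) * N(-d2) - S_0 * exp(-qT) * N(-d1)
N(-d1) = 0.97595505; N(-d2) = 0.97769541
P = 23.4800 * 0.99542898 * 0.97769541 - 21.9400 * 1.00000000 * 0.97595505 = 1.4389


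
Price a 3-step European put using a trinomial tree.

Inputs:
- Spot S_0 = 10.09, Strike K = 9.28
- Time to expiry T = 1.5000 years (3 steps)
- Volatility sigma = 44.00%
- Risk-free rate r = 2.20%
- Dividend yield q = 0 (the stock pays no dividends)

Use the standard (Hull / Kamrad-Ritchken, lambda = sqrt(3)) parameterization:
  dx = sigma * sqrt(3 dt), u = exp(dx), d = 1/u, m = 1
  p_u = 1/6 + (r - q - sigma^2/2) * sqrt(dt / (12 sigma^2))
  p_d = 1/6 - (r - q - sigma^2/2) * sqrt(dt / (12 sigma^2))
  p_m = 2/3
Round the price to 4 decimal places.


Answer: Price = V(0,0) = 1.4504

Derivation:
dt = T/N = 0.500000; dx = sigma*sqrt(3*dt) = 0.538888
u = exp(dx) = 1.714099; d = 1/u = 0.583397
p_u = 0.131966, p_m = 0.666667, p_d = 0.201368
Discount per step: exp(-r*dt) = 0.989060
Stock lattice S(k, j) with j the centered position index:
  k=0: S(0,+0) = 10.0900
  k=1: S(1,-1) = 5.8865; S(1,+0) = 10.0900; S(1,+1) = 17.2953
  k=2: S(2,-2) = 3.4341; S(2,-1) = 5.8865; S(2,+0) = 10.0900; S(2,+1) = 17.2953; S(2,+2) = 29.6458
  k=3: S(3,-3) = 2.0035; S(3,-2) = 3.4341; S(3,-1) = 5.8865; S(3,+0) = 10.0900; S(3,+1) = 17.2953; S(3,+2) = 29.6458; S(3,+3) = 50.8158
Terminal payoffs V(N, j) = max(K - S_T, 0):
  V(3,-3) = 7.276528; V(3,-2) = 5.845850; V(3,-1) = 3.393527; V(3,+0) = 0.000000; V(3,+1) = 0.000000; V(3,+2) = 0.000000; V(3,+3) = 0.000000
Backward induction: V(k, j) = exp(-r*dt) * [p_u * V(k+1, j+1) + p_m * V(k+1, j) + p_d * V(k+1, j-1)]
  V(2,-2) = exp(-r*dt) * [p_u*3.393527 + p_m*5.845850 + p_d*7.276528] = 5.746757
  V(2,-1) = exp(-r*dt) * [p_u*0.000000 + p_m*3.393527 + p_d*5.845850] = 3.401889
  V(2,+0) = exp(-r*dt) * [p_u*0.000000 + p_m*0.000000 + p_d*3.393527] = 0.675871
  V(2,+1) = exp(-r*dt) * [p_u*0.000000 + p_m*0.000000 + p_d*0.000000] = 0.000000
  V(2,+2) = exp(-r*dt) * [p_u*0.000000 + p_m*0.000000 + p_d*0.000000] = 0.000000
  V(1,-1) = exp(-r*dt) * [p_u*0.675871 + p_m*3.401889 + p_d*5.746757] = 3.475884
  V(1,+0) = exp(-r*dt) * [p_u*0.000000 + p_m*0.675871 + p_d*3.401889] = 1.123188
  V(1,+1) = exp(-r*dt) * [p_u*0.000000 + p_m*0.000000 + p_d*0.675871] = 0.134610
  V(0,+0) = exp(-r*dt) * [p_u*0.134610 + p_m*1.123188 + p_d*3.475884] = 1.450444


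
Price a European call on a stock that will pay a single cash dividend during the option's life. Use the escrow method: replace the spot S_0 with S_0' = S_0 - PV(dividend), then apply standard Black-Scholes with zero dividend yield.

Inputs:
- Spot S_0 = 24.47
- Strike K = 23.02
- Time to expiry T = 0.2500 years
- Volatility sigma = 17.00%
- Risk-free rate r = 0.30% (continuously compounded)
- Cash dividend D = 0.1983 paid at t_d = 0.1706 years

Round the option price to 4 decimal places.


PV(D) = D * exp(-r * t_d) = 0.1983 * 0.99948833 = 0.19819854
S_0' = S_0 - PV(D) = 24.4700 - 0.19819854 = 24.27180146
d1 = (ln(S_0'/K) + (r + sigma^2/2)*T) / (sigma*sqrt(T)) = 0.67428635
d2 = d1 - sigma*sqrt(T) = 0.58928635
exp(-rT) = 0.99925028
N(d1) = 0.74993536; N(d2) = 0.72216540
C = S_0' * N(d1) - K * exp(-rT) * N(d2) = 24.27180146 * 0.74993536 - 23.0200 * 0.99925028 * 0.72216540 = 1.5905

Answer: Price = 1.5905


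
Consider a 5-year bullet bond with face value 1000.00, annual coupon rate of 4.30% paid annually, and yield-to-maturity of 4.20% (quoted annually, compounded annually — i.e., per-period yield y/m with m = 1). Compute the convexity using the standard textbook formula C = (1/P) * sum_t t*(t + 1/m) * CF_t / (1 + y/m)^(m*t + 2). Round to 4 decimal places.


Answer: Convexity = 24.7375

Derivation:
Coupon per period c = face * coupon_rate / m = 43.000000
Periods per year m = 1; per-period yield y/m = 0.042000
Number of cashflows N = 5
Cashflows (t years, CF_t, discount factor 1/(1+y/m)^(m*t), PV):
  t = 1.0000: CF_t = 43.000000, DF = 0.959693, PV = 41.266795
  t = 2.0000: CF_t = 43.000000, DF = 0.921010, PV = 39.603450
  t = 3.0000: CF_t = 43.000000, DF = 0.883887, PV = 38.007149
  t = 4.0000: CF_t = 43.000000, DF = 0.848260, PV = 36.475191
  t = 5.0000: CF_t = 1043.000000, DF = 0.814069, PV = 849.074335
Price P = sum_t PV_t = 1004.426920
Convexity numerator sum_t t*(t + 1/m) * CF_t / (1+y/m)^(m*t + 2):
  t = 1.0000: term = 76.014299
  t = 2.0000: term = 218.851149
  t = 3.0000: term = 420.059786
  t = 4.0000: term = 671.880656
  t = 5.0000: term = 23460.190288
Convexity = (1/P) * sum = 24846.996177 / 1004.426920 = 24.737485


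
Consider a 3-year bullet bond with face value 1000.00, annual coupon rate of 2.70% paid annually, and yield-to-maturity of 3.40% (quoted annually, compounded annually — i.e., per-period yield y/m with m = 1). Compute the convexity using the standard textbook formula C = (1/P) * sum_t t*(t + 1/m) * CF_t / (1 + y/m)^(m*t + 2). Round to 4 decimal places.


Coupon per period c = face * coupon_rate / m = 27.000000
Periods per year m = 1; per-period yield y/m = 0.034000
Number of cashflows N = 3
Cashflows (t years, CF_t, discount factor 1/(1+y/m)^(m*t), PV):
  t = 1.0000: CF_t = 27.000000, DF = 0.967118, PV = 26.112186
  t = 2.0000: CF_t = 27.000000, DF = 0.935317, PV = 25.253564
  t = 3.0000: CF_t = 1027.000000, DF = 0.904562, PV = 928.985269
Price P = sum_t PV_t = 980.351019
Convexity numerator sum_t t*(t + 1/m) * CF_t / (1+y/m)^(m*t + 2):
  t = 1.0000: term = 48.846353
  t = 2.0000: term = 141.720560
  t = 3.0000: term = 10426.750845
Convexity = (1/P) * sum = 10617.317757 / 980.351019 = 10.830119

Answer: Convexity = 10.8301


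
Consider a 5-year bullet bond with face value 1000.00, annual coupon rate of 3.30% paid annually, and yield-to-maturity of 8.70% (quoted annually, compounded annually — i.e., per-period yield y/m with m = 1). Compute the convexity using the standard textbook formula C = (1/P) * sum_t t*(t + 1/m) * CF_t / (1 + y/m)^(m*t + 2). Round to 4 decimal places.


Answer: Convexity = 23.0074

Derivation:
Coupon per period c = face * coupon_rate / m = 33.000000
Periods per year m = 1; per-period yield y/m = 0.087000
Number of cashflows N = 5
Cashflows (t years, CF_t, discount factor 1/(1+y/m)^(m*t), PV):
  t = 1.0000: CF_t = 33.000000, DF = 0.919963, PV = 30.358786
  t = 2.0000: CF_t = 33.000000, DF = 0.846332, PV = 27.928966
  t = 3.0000: CF_t = 33.000000, DF = 0.778595, PV = 25.693621
  t = 4.0000: CF_t = 33.000000, DF = 0.716278, PV = 23.637186
  t = 5.0000: CF_t = 1033.000000, DF = 0.658950, PV = 680.695064
Price P = sum_t PV_t = 788.313621
Convexity numerator sum_t t*(t + 1/m) * CF_t / (1+y/m)^(m*t + 2):
  t = 1.0000: term = 51.387241
  t = 2.0000: term = 141.823113
  t = 3.0000: term = 260.944090
  t = 4.0000: term = 400.098268
  t = 5.0000: term = 17282.826400
Convexity = (1/P) * sum = 18137.079112 / 788.313621 = 23.007441


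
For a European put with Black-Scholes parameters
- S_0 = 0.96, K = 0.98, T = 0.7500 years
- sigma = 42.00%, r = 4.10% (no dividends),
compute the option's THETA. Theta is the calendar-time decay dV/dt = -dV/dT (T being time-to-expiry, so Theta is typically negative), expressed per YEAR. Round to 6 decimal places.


Answer: Theta = -0.068983

Derivation:
d1 = 0.2097175717; d2 = -0.1540130978
phi(d1) = 0.3902650079; exp(-qT) = 1.0000000000; exp(-rT) = 0.9697179723
Theta = -S*exp(-qT)*phi(d1)*sigma/(2*sqrt(T)) + r*K*exp(-rT)*N(-d2) - q*S*exp(-qT)*N(-d1)
N(-d1) = 0.4169440551; N(-d2) = 0.5612002959; sqrt(T) = 0.8660254038
Term 1 = -0.9600 * 1.0000000000 * 0.3902650079 * 0.4200 / (2 * 0.8660254038) = -0.0908488657
Term 2 = 0.0410 * 0.9800 * 0.9697179723 * 0.5612002959 = 0.0218661976
Term 3 = 0 (no dividend yield, q = 0)
Theta = -0.0908488657 + (0.0218661976) + (0.0000000000) = -0.068983


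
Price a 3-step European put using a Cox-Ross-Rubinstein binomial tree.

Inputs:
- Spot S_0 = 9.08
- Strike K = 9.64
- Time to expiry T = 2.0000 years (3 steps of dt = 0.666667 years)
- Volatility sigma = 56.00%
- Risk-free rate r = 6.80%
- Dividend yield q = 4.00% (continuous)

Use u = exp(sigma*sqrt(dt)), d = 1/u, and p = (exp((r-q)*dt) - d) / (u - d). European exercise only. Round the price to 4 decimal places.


Answer: Price = V(0,0) = 2.7896

Derivation:
dt = T/N = 0.666667
u = exp(sigma*sqrt(dt)) = 1.579705; d = 1/u = 0.633030
p = (exp((r-q)*dt) - d) / (u - d) = 0.407545
Discount per step: exp(-r*dt) = 0.955679
Stock lattice S(k, i) with i counting down-moves:
  k=0: S(0,0) = 9.0800
  k=1: S(1,0) = 14.3437; S(1,1) = 5.7479
  k=2: S(2,0) = 22.6588; S(2,1) = 9.0800; S(2,2) = 3.6386
  k=3: S(3,0) = 35.7943; S(3,1) = 14.3437; S(3,2) = 5.7479; S(3,3) = 2.3033
Terminal payoffs V(N, i) = max(K - S_T, 0):
  V(3,0) = 0.000000; V(3,1) = 0.000000; V(3,2) = 3.892091; V(3,3) = 7.336661
Backward induction: V(k, i) = exp(-r*dt) * [p * V(k+1, i) + (1-p) * V(k+1, i+1)].
  V(2,0) = exp(-r*dt) * [p*0.000000 + (1-p)*0.000000] = 0.000000
  V(2,1) = exp(-r*dt) * [p*0.000000 + (1-p)*3.892091] = 2.203691
  V(2,2) = exp(-r*dt) * [p*3.892091 + (1-p)*7.336661] = 5.669895
  V(1,0) = exp(-r*dt) * [p*0.000000 + (1-p)*2.203691] = 1.247724
  V(1,1) = exp(-r*dt) * [p*2.203691 + (1-p)*5.669895] = 4.068576
  V(0,0) = exp(-r*dt) * [p*1.247724 + (1-p)*4.068576] = 2.789581


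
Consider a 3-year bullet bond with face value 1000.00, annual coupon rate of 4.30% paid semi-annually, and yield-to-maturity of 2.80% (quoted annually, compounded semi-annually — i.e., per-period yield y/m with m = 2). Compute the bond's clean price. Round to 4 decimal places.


Answer: Price = 1042.8748

Derivation:
Coupon per period c = face * coupon_rate / m = 21.500000
Periods per year m = 2; per-period yield y/m = 0.014000
Number of cashflows N = 6
Cashflows (t years, CF_t, discount factor 1/(1+y/m)^(m*t), PV):
  t = 0.5000: CF_t = 21.500000, DF = 0.986193, PV = 21.203156
  t = 1.0000: CF_t = 21.500000, DF = 0.972577, PV = 20.910410
  t = 1.5000: CF_t = 21.500000, DF = 0.959149, PV = 20.621706
  t = 2.0000: CF_t = 21.500000, DF = 0.945906, PV = 20.336988
  t = 2.5000: CF_t = 21.500000, DF = 0.932847, PV = 20.056202
  t = 3.0000: CF_t = 1021.500000, DF = 0.919967, PV = 939.746336
Price P = sum_t PV_t = 1042.874798


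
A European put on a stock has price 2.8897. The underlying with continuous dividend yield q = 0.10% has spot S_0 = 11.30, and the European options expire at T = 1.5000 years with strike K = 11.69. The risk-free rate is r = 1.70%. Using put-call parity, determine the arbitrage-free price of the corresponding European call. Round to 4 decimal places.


Put-call parity: C - P = S_0 * exp(-qT) - K * exp(-rT).
S_0 * exp(-qT) = 11.3000 * 0.99850112 = 11.28306271
K * exp(-rT) = 11.6900 * 0.97482238 = 11.39567361
C = P + S*exp(-qT) - K*exp(-rT)
C = 2.8897 + 11.28306271 - 11.39567361 = 2.7771

Answer: Call price = 2.7771


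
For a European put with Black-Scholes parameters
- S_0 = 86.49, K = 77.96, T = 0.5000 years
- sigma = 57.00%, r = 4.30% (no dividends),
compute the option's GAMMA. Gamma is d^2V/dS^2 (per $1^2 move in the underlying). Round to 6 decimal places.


d1 = 0.5124859998; d2 = 0.1094351346
phi(d1) = 0.3498469579; exp(-qT) = 1.0000000000; exp(-rT) = 0.9787294775
Gamma = exp(-qT) * phi(d1) / (S * sigma * sqrt(T)) = 1.0000000000 * 0.3498469579 / (86.4900 * 0.5700 * 0.7071067812) = 0.010036

Answer: Gamma = 0.010036


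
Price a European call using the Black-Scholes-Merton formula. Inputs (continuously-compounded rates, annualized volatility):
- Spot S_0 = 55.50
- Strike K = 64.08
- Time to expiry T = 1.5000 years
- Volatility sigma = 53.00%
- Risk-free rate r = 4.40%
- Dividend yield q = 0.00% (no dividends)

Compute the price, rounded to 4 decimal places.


d1 = (ln(S/K) + (r - q + 0.5*sigma^2) * T) / (sigma * sqrt(T)) = 0.20477999
d2 = d1 - sigma * sqrt(T) = -0.44433479
exp(-rT) = 0.93613086; exp(-qT) = 1.00000000
C = S_0 * exp(-qT) * N(d1) - K * exp(-rT) * N(d2)
N(d1) = 0.58112799; N(d2) = 0.32840028
C = 55.5000 * 1.00000000 * 0.58112799 - 64.0800 * 0.93613086 * 0.32840028 = 12.5528

Answer: Price = 12.5528


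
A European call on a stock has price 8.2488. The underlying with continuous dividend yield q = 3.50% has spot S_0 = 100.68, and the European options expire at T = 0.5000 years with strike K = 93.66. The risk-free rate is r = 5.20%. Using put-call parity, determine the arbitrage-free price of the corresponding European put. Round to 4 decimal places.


Put-call parity: C - P = S_0 * exp(-qT) - K * exp(-rT).
S_0 * exp(-qT) = 100.6800 * 0.98265224 = 98.93342709
K * exp(-rT) = 93.6600 * 0.97433509 = 91.25622449
P = C - S*exp(-qT) + K*exp(-rT)
P = 8.2488 - 98.93342709 + 91.25622449 = 0.5716

Answer: Put price = 0.5716


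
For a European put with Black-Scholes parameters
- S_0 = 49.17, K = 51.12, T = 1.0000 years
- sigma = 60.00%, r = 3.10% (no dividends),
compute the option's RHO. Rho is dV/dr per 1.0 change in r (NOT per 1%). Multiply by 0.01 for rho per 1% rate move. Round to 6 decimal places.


d1 = 0.2868464523; d2 = -0.3131535477
phi(d1) = 0.3828626475; exp(-qT) = 1.0000000000; exp(-rT) = 0.9694755731
N(-d2) = 0.6229179959
Rho = -K*T*exp(-rT)*N(-d2) = -51.1200 * 1.0000 * 0.9694755731 * 0.6229179959 = -30.871561

Answer: Rho = -30.871561


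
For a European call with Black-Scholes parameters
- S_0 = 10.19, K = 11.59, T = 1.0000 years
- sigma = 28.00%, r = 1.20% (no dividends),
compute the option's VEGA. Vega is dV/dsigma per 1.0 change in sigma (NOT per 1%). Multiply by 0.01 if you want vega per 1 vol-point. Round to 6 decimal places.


Answer: Vega = 3.912309

Derivation:
d1 = -0.2769136076; d2 = -0.5569136076
phi(d1) = 0.3839361155; exp(-qT) = 1.0000000000; exp(-rT) = 0.9880717129
Vega = S * exp(-qT) * phi(d1) * sqrt(T) = 10.1900 * 1.0000000000 * 0.3839361155 * 1.0000000000 = 3.912309


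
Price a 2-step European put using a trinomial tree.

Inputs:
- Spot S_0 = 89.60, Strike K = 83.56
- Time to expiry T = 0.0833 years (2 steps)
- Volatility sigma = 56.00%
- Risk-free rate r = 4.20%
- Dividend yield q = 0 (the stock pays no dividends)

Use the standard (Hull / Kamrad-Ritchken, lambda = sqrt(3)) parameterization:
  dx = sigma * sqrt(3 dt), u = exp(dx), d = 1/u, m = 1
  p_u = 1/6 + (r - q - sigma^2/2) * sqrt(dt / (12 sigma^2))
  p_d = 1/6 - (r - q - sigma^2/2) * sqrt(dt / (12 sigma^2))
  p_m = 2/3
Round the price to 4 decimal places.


dt = T/N = 0.041650; dx = sigma*sqrt(3*dt) = 0.197950
u = exp(dx) = 1.218902; d = 1/u = 0.820411
p_u = 0.154589, p_m = 0.666667, p_d = 0.178744
Discount per step: exp(-r*dt) = 0.998252
Stock lattice S(k, j) with j the centered position index:
  k=0: S(0,+0) = 89.6000
  k=1: S(1,-1) = 73.5088; S(1,+0) = 89.6000; S(1,+1) = 109.2136
  k=2: S(2,-2) = 60.3074; S(2,-1) = 73.5088; S(2,+0) = 89.6000; S(2,+1) = 109.2136; S(2,+2) = 133.1207
Terminal payoffs V(N, j) = max(K - S_T, 0):
  V(2,-2) = 23.252605; V(2,-1) = 10.051208; V(2,+0) = 0.000000; V(2,+1) = 0.000000; V(2,+2) = 0.000000
Backward induction: V(k, j) = exp(-r*dt) * [p_u * V(k+1, j+1) + p_m * V(k+1, j) + p_d * V(k+1, j-1)]
  V(1,-1) = exp(-r*dt) * [p_u*0.000000 + p_m*10.051208 + p_d*23.252605] = 10.838093
  V(1,+0) = exp(-r*dt) * [p_u*0.000000 + p_m*0.000000 + p_d*10.051208] = 1.793453
  V(1,+1) = exp(-r*dt) * [p_u*0.000000 + p_m*0.000000 + p_d*0.000000] = 0.000000
  V(0,+0) = exp(-r*dt) * [p_u*0.000000 + p_m*1.793453 + p_d*10.838093] = 3.127404

Answer: Price = V(0,0) = 3.1274


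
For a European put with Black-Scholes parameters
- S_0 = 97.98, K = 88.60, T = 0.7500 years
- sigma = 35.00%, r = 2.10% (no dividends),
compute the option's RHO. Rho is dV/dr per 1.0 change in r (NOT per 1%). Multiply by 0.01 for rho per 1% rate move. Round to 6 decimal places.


Answer: Rho = -26.695246

Derivation:
d1 = 0.5355138805; d2 = 0.2324049891
phi(d1) = 0.3456508590; exp(-qT) = 1.0000000000; exp(-rT) = 0.9843733826
N(-d2) = 0.4081117371
Rho = -K*T*exp(-rT)*N(-d2) = -88.6000 * 0.7500 * 0.9843733826 * 0.4081117371 = -26.695246


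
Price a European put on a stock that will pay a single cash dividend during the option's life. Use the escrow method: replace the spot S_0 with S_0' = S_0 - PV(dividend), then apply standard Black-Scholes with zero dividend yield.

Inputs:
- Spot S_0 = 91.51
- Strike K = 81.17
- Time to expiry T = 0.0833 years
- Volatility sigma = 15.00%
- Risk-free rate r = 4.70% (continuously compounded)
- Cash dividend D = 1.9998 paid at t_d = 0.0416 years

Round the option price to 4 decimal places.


PV(D) = D * exp(-r * t_d) = 1.9998 * 0.99804671 = 1.99589381
S_0' = S_0 - PV(D) = 91.5100 - 1.99589381 = 89.51410619
d1 = (ln(S_0'/K) + (r + sigma^2/2)*T) / (sigma*sqrt(T)) = 2.37229242
d2 = d1 - sigma*sqrt(T) = 2.32899981
exp(-rT) = 0.99609255
N(-d1) = 0.00883905; N(-d2) = 0.00992954
P = K * exp(-rT) * N(-d2) - S_0' * N(-d1) = 81.1700 * 0.99609255 * 0.00992954 - 89.51410619 * 0.00883905 = 0.0116

Answer: Price = 0.0116


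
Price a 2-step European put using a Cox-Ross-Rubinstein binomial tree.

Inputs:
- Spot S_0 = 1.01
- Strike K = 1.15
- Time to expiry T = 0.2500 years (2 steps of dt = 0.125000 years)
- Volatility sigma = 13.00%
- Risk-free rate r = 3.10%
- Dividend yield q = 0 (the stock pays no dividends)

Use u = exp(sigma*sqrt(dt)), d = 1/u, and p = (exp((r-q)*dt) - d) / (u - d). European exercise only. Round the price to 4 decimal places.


dt = T/N = 0.125000
u = exp(sigma*sqrt(dt)) = 1.047035; d = 1/u = 0.955078
p = (exp((r-q)*dt) - d) / (u - d) = 0.530733
Discount per step: exp(-r*dt) = 0.996132
Stock lattice S(k, i) with i counting down-moves:
  k=0: S(0,0) = 1.0100
  k=1: S(1,0) = 1.0575; S(1,1) = 0.9646
  k=2: S(2,0) = 1.1072; S(2,1) = 1.0100; S(2,2) = 0.9213
Terminal payoffs V(N, i) = max(K - S_T, 0):
  V(2,0) = 0.042756; V(2,1) = 0.140000; V(2,2) = 0.228704
Backward induction: V(k, i) = exp(-r*dt) * [p * V(k+1, i) + (1-p) * V(k+1, i+1)].
  V(1,0) = exp(-r*dt) * [p*0.042756 + (1-p)*0.140000] = 0.088047
  V(1,1) = exp(-r*dt) * [p*0.140000 + (1-p)*0.228704] = 0.180923
  V(0,0) = exp(-r*dt) * [p*0.088047 + (1-p)*0.180923] = 0.131122

Answer: Price = V(0,0) = 0.1311


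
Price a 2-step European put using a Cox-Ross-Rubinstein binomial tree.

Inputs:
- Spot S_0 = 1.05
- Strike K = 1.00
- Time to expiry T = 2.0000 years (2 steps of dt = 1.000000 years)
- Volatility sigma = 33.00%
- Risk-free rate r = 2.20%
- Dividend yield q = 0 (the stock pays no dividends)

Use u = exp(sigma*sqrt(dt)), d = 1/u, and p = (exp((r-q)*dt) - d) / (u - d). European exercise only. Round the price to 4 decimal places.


dt = T/N = 1.000000
u = exp(sigma*sqrt(dt)) = 1.390968; d = 1/u = 0.718924
p = (exp((r-q)*dt) - d) / (u - d) = 0.451339
Discount per step: exp(-r*dt) = 0.978240
Stock lattice S(k, i) with i counting down-moves:
  k=0: S(0,0) = 1.0500
  k=1: S(1,0) = 1.4605; S(1,1) = 0.7549
  k=2: S(2,0) = 2.0315; S(2,1) = 1.0500; S(2,2) = 0.5427
Terminal payoffs V(N, i) = max(K - S_T, 0):
  V(2,0) = 0.000000; V(2,1) = 0.000000; V(2,2) = 0.457306
Backward induction: V(k, i) = exp(-r*dt) * [p * V(k+1, i) + (1-p) * V(k+1, i+1)].
  V(1,0) = exp(-r*dt) * [p*0.000000 + (1-p)*0.000000] = 0.000000
  V(1,1) = exp(-r*dt) * [p*0.000000 + (1-p)*0.457306] = 0.245446
  V(0,0) = exp(-r*dt) * [p*0.000000 + (1-p)*0.245446] = 0.131736

Answer: Price = V(0,0) = 0.1317


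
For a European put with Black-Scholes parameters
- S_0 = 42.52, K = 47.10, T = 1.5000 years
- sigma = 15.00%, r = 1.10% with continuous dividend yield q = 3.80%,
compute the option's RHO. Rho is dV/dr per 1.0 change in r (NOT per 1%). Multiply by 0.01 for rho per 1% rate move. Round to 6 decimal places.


Answer: Rho = -56.124479

Derivation:
d1 = -0.6854404292; d2 = -0.8691521599
phi(d1) = 0.3154191707; exp(-qT) = 0.9445940694; exp(-rT) = 0.9836353794
N(-d2) = 0.8076180449
Rho = -K*T*exp(-rT)*N(-d2) = -47.1000 * 1.5000 * 0.9836353794 * 0.8076180449 = -56.124479


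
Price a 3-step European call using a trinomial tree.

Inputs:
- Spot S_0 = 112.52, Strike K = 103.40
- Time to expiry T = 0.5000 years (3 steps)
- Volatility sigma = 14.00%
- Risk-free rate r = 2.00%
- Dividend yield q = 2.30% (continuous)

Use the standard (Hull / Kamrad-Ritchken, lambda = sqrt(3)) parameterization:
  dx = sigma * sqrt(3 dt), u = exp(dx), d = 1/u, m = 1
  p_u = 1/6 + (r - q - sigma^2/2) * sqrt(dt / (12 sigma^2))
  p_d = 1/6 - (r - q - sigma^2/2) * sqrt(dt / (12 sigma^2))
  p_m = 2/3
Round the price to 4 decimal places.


Answer: Price = V(0,0) = 10.0320

Derivation:
dt = T/N = 0.166667; dx = sigma*sqrt(3*dt) = 0.098995
u = exp(dx) = 1.104061; d = 1/u = 0.905747
p_u = 0.155892, p_m = 0.666667, p_d = 0.177442
Discount per step: exp(-r*dt) = 0.996672
Stock lattice S(k, j) with j the centered position index:
  k=0: S(0,+0) = 112.5200
  k=1: S(1,-1) = 101.9147; S(1,+0) = 112.5200; S(1,+1) = 124.2289
  k=2: S(2,-2) = 92.3089; S(2,-1) = 101.9147; S(2,+0) = 112.5200; S(2,+1) = 124.2289; S(2,+2) = 137.1563
  k=3: S(3,-3) = 83.6086; S(3,-2) = 92.3089; S(3,-1) = 101.9147; S(3,+0) = 112.5200; S(3,+1) = 124.2289; S(3,+2) = 137.1563; S(3,+3) = 151.4288
Terminal payoffs V(N, j) = max(S_T - K, 0):
  V(3,-3) = 0.000000; V(3,-2) = 0.000000; V(3,-1) = 0.000000; V(3,+0) = 9.120000; V(3,+1) = 20.828913; V(3,+2) = 33.756263; V(3,+3) = 48.028843
Backward induction: V(k, j) = exp(-r*dt) * [p_u * V(k+1, j+1) + p_m * V(k+1, j) + p_d * V(k+1, j-1)]
  V(2,-2) = exp(-r*dt) * [p_u*0.000000 + p_m*0.000000 + p_d*0.000000] = 0.000000
  V(2,-1) = exp(-r*dt) * [p_u*9.120000 + p_m*0.000000 + p_d*0.000000] = 1.417001
  V(2,+0) = exp(-r*dt) * [p_u*20.828913 + p_m*9.120000 + p_d*0.000000] = 9.296016
  V(2,+1) = exp(-r*dt) * [p_u*33.756263 + p_m*20.828913 + p_d*9.120000] = 20.697424
  V(2,+2) = exp(-r*dt) * [p_u*48.028843 + p_m*33.756263 + p_d*20.828913] = 33.575285
  V(1,-1) = exp(-r*dt) * [p_u*9.296016 + p_m*1.417001 + p_d*0.000000] = 2.385873
  V(1,+0) = exp(-r*dt) * [p_u*20.697424 + p_m*9.296016 + p_d*1.417001] = 9.643139
  V(1,+1) = exp(-r*dt) * [p_u*33.575285 + p_m*20.697424 + p_d*9.296016] = 20.613067
  V(0,+0) = exp(-r*dt) * [p_u*20.613067 + p_m*9.643139 + p_d*2.385873] = 10.032023


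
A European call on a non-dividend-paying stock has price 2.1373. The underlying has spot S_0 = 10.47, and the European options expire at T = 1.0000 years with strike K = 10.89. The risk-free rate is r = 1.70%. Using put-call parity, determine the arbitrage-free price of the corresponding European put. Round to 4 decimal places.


Put-call parity: C - P = S_0 * exp(-qT) - K * exp(-rT).
S_0 * exp(-qT) = 10.4700 * 1.00000000 = 10.47000000
K * exp(-rT) = 10.8900 * 0.98314368 = 10.70643473
P = C - S*exp(-qT) + K*exp(-rT)
P = 2.1373 - 10.47000000 + 10.70643473 = 2.3737

Answer: Put price = 2.3737


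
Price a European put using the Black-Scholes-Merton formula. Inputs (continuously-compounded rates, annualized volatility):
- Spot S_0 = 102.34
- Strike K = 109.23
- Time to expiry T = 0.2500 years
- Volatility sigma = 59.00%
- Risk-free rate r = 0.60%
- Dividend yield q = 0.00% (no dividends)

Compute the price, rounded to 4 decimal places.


Answer: Price = 16.0434

Derivation:
d1 = (ln(S/K) + (r - q + 0.5*sigma^2) * T) / (sigma * sqrt(T)) = -0.06828016
d2 = d1 - sigma * sqrt(T) = -0.36328016
exp(-rT) = 0.99850112; exp(-qT) = 1.00000000
P = K * exp(-rT) * N(-d2) - S_0 * exp(-qT) * N(-d1)
N(-d1) = 0.52721869; N(-d2) = 0.64180219
P = 109.2300 * 0.99850112 * 0.64180219 - 102.3400 * 1.00000000 * 0.52721869 = 16.0434


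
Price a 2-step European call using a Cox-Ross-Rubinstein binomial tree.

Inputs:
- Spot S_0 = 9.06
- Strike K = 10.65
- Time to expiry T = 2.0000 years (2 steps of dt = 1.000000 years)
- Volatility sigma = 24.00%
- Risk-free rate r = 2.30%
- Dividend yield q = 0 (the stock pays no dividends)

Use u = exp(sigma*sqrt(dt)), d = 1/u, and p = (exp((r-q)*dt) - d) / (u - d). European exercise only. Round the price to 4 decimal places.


dt = T/N = 1.000000
u = exp(sigma*sqrt(dt)) = 1.271249; d = 1/u = 0.786628
p = (exp((r-q)*dt) - d) / (u - d) = 0.488296
Discount per step: exp(-r*dt) = 0.977262
Stock lattice S(k, i) with i counting down-moves:
  k=0: S(0,0) = 9.0600
  k=1: S(1,0) = 11.5175; S(1,1) = 7.1268
  k=2: S(2,0) = 14.6416; S(2,1) = 9.0600; S(2,2) = 5.6062
Terminal payoffs V(N, i) = max(S_T - K, 0):
  V(2,0) = 3.991634; V(2,1) = 0.000000; V(2,2) = 0.000000
Backward induction: V(k, i) = exp(-r*dt) * [p * V(k+1, i) + (1-p) * V(k+1, i+1)].
  V(1,0) = exp(-r*dt) * [p*3.991634 + (1-p)*0.000000] = 1.904782
  V(1,1) = exp(-r*dt) * [p*0.000000 + (1-p)*0.000000] = 0.000000
  V(0,0) = exp(-r*dt) * [p*1.904782 + (1-p)*0.000000] = 0.908949

Answer: Price = V(0,0) = 0.9089


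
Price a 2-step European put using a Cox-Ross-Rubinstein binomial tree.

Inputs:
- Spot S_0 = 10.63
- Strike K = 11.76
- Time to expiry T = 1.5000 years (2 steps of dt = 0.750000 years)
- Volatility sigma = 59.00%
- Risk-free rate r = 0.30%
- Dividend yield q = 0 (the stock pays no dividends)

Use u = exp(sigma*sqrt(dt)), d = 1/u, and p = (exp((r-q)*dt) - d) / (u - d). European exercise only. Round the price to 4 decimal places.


Answer: Price = V(0,0) = 3.5933

Derivation:
dt = T/N = 0.750000
u = exp(sigma*sqrt(dt)) = 1.666882; d = 1/u = 0.599922
p = (exp((r-q)*dt) - d) / (u - d) = 0.377081
Discount per step: exp(-r*dt) = 0.997753
Stock lattice S(k, i) with i counting down-moves:
  k=0: S(0,0) = 10.6300
  k=1: S(1,0) = 17.7190; S(1,1) = 6.3772
  k=2: S(2,0) = 29.5354; S(2,1) = 10.6300; S(2,2) = 3.8258
Terminal payoffs V(N, i) = max(K - S_T, 0):
  V(2,0) = 0.000000; V(2,1) = 1.130000; V(2,2) = 7.934190
Backward induction: V(k, i) = exp(-r*dt) * [p * V(k+1, i) + (1-p) * V(k+1, i+1)].
  V(1,0) = exp(-r*dt) * [p*0.000000 + (1-p)*1.130000] = 0.702317
  V(1,1) = exp(-r*dt) * [p*1.130000 + (1-p)*7.934190] = 5.356395
  V(0,0) = exp(-r*dt) * [p*0.702317 + (1-p)*5.356395] = 3.593337


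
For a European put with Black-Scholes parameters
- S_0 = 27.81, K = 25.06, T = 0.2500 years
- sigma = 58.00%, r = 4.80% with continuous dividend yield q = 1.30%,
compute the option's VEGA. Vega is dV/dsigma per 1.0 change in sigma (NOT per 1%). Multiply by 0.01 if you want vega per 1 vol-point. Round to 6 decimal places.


d1 = 0.5342162716; d2 = 0.2442162716
phi(d1) = 0.3458908398; exp(-qT) = 0.9967552755; exp(-rT) = 0.9880717129
Vega = S * exp(-qT) * phi(d1) * sqrt(T) = 27.8100 * 0.9967552755 * 0.3458908398 * 0.5000000000 = 4.794006

Answer: Vega = 4.794006


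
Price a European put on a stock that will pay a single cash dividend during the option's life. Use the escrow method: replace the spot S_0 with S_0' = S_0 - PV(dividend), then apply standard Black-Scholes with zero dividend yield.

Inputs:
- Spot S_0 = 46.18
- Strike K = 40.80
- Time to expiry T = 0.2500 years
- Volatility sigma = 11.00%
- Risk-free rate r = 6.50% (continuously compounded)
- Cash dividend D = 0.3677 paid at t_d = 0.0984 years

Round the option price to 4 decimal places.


Answer: Price = 0.0064

Derivation:
PV(D) = D * exp(-r * t_d) = 0.3677 * 0.99362441 = 0.36535570
S_0' = S_0 - PV(D) = 46.1800 - 0.36535570 = 45.81464430
d1 = (ln(S_0'/K) + (r + sigma^2/2)*T) / (sigma*sqrt(T)) = 2.43062188
d2 = d1 - sigma*sqrt(T) = 2.37562188
exp(-rT) = 0.98388132
N(-d1) = 0.00753647; N(-d2) = 0.00875970
P = K * exp(-rT) * N(-d2) - S_0' * N(-d1) = 40.8000 * 0.98388132 * 0.00875970 - 45.81464430 * 0.00753647 = 0.0064


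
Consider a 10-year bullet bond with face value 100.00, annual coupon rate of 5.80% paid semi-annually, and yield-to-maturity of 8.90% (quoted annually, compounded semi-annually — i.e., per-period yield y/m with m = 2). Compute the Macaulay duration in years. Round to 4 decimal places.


Coupon per period c = face * coupon_rate / m = 2.900000
Periods per year m = 2; per-period yield y/m = 0.044500
Number of cashflows N = 20
Cashflows (t years, CF_t, discount factor 1/(1+y/m)^(m*t), PV):
  t = 0.5000: CF_t = 2.900000, DF = 0.957396, PV = 2.776448
  t = 1.0000: CF_t = 2.900000, DF = 0.916607, PV = 2.658160
  t = 1.5000: CF_t = 2.900000, DF = 0.877556, PV = 2.544911
  t = 2.0000: CF_t = 2.900000, DF = 0.840168, PV = 2.436488
  t = 2.5000: CF_t = 2.900000, DF = 0.804374, PV = 2.332683
  t = 3.0000: CF_t = 2.900000, DF = 0.770104, PV = 2.233301
  t = 3.5000: CF_t = 2.900000, DF = 0.737294, PV = 2.138154
  t = 4.0000: CF_t = 2.900000, DF = 0.705883, PV = 2.047059
  t = 4.5000: CF_t = 2.900000, DF = 0.675809, PV = 1.959846
  t = 5.0000: CF_t = 2.900000, DF = 0.647017, PV = 1.876349
  t = 5.5000: CF_t = 2.900000, DF = 0.619451, PV = 1.796409
  t = 6.0000: CF_t = 2.900000, DF = 0.593060, PV = 1.719874
  t = 6.5000: CF_t = 2.900000, DF = 0.567793, PV = 1.646600
  t = 7.0000: CF_t = 2.900000, DF = 0.543603, PV = 1.576448
  t = 7.5000: CF_t = 2.900000, DF = 0.520443, PV = 1.509285
  t = 8.0000: CF_t = 2.900000, DF = 0.498270, PV = 1.444984
  t = 8.5000: CF_t = 2.900000, DF = 0.477042, PV = 1.383421
  t = 9.0000: CF_t = 2.900000, DF = 0.456718, PV = 1.324482
  t = 9.5000: CF_t = 2.900000, DF = 0.437260, PV = 1.268053
  t = 10.0000: CF_t = 102.900000, DF = 0.418631, PV = 43.077103
Price P = sum_t PV_t = 79.750059
Macaulay numerator sum_t t * PV_t:
  t * PV_t at t = 0.5000: 1.388224
  t * PV_t at t = 1.0000: 2.658160
  t * PV_t at t = 1.5000: 3.817367
  t * PV_t at t = 2.0000: 4.872975
  t * PV_t at t = 2.5000: 5.831708
  t * PV_t at t = 3.0000: 6.699904
  t * PV_t at t = 3.5000: 7.483537
  t * PV_t at t = 4.0000: 8.188238
  t * PV_t at t = 4.5000: 8.819308
  t * PV_t at t = 5.0000: 9.381744
  t * PV_t at t = 5.5000: 9.880247
  t * PV_t at t = 6.0000: 10.319245
  t * PV_t at t = 6.5000: 10.702903
  t * PV_t at t = 7.0000: 11.035139
  t * PV_t at t = 7.5000: 11.319640
  t * PV_t at t = 8.0000: 11.559868
  t * PV_t at t = 8.5000: 11.759081
  t * PV_t at t = 9.0000: 11.920336
  t * PV_t at t = 9.5000: 12.046508
  t * PV_t at t = 10.0000: 430.771030
Macaulay duration D = (sum_t t * PV_t) / P = 590.455161 / 79.750059 = 7.403821

Answer: Macaulay duration = 7.4038 years


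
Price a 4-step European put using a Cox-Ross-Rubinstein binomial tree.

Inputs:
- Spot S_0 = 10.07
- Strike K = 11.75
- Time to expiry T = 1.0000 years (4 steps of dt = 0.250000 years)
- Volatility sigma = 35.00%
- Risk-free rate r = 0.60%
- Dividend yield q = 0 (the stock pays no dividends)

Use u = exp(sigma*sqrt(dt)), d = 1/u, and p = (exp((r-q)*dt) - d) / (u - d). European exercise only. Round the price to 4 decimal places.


dt = T/N = 0.250000
u = exp(sigma*sqrt(dt)) = 1.191246; d = 1/u = 0.839457
p = (exp((r-q)*dt) - d) / (u - d) = 0.460628
Discount per step: exp(-r*dt) = 0.998501
Stock lattice S(k, i) with i counting down-moves:
  k=0: S(0,0) = 10.0700
  k=1: S(1,0) = 11.9958; S(1,1) = 8.4533
  k=2: S(2,0) = 14.2900; S(2,1) = 10.0700; S(2,2) = 7.0962
  k=3: S(3,0) = 17.0229; S(3,1) = 11.9958; S(3,2) = 8.4533; S(3,3) = 5.9570
  k=4: S(4,0) = 20.2785; S(4,1) = 14.2900; S(4,2) = 10.0700; S(4,3) = 7.0962; S(4,4) = 5.0006
Terminal payoffs V(N, i) = max(K - S_T, 0):
  V(4,0) = 0.000000; V(4,1) = 0.000000; V(4,2) = 1.680000; V(4,3) = 4.653791; V(4,4) = 6.749386
Backward induction: V(k, i) = exp(-r*dt) * [p * V(k+1, i) + (1-p) * V(k+1, i+1)].
  V(3,0) = exp(-r*dt) * [p*0.000000 + (1-p)*0.000000] = 0.000000
  V(3,1) = exp(-r*dt) * [p*0.000000 + (1-p)*1.680000] = 0.904786
  V(3,2) = exp(-r*dt) * [p*1.680000 + (1-p)*4.653791] = 3.279056
  V(3,3) = exp(-r*dt) * [p*4.653791 + (1-p)*6.749386] = 5.775426
  V(2,0) = exp(-r*dt) * [p*0.000000 + (1-p)*0.904786] = 0.487284
  V(2,1) = exp(-r*dt) * [p*0.904786 + (1-p)*3.279056] = 2.182124
  V(2,2) = exp(-r*dt) * [p*3.279056 + (1-p)*5.775426] = 4.618594
  V(1,0) = exp(-r*dt) * [p*0.487284 + (1-p)*2.182124] = 1.399332
  V(1,1) = exp(-r*dt) * [p*2.182124 + (1-p)*4.618594] = 3.491046
  V(0,0) = exp(-r*dt) * [p*1.399332 + (1-p)*3.491046] = 2.523755

Answer: Price = V(0,0) = 2.5238
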